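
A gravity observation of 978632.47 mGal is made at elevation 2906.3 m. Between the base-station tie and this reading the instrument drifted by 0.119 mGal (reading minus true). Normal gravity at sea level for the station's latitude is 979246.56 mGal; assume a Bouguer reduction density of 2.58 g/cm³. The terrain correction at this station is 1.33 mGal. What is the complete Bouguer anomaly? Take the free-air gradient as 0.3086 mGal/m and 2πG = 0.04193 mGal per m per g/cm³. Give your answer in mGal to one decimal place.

Drift-corrected reading = 978632.47 − (0.119) = 978632.351 mGal
Free-air correction = 0.3086 × 2906.3 = 896.88 mGal
Free-air anomaly = 978632.351 − 979246.56 + (896.88) = 282.671 mGal
Bouguer slab correction = 0.04193 × 2.58 × 2906.3 = 314.40 mGal
Simple Bouguer anomaly = 282.671 − (314.40) = -31.729 mGal
Complete Bouguer anomaly = -31.729 + 1.33 = -30.399 mGal

-30.4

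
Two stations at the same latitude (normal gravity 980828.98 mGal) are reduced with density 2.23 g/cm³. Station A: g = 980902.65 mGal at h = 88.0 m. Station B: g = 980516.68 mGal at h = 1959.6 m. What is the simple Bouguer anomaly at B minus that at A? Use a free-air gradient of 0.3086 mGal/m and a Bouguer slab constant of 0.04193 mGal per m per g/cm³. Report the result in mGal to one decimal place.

16.6

Δg_SB(A) = 980902.65 − 980828.98 + 0.3086×88.0 − 0.04193×2.23×88.0 = 92.60 mGal
Δg_SB(B) = 980516.68 − 980828.98 + 0.3086×1959.6 − 0.04193×2.23×1959.6 = 109.20 mGal
Difference = 109.20 − (92.60) = 16.60 mGal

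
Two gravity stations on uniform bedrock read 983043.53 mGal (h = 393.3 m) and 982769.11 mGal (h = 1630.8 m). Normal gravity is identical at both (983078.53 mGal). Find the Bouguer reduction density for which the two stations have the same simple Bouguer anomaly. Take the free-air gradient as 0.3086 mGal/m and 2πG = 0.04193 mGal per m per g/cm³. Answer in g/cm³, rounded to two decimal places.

2.07

Δg_obs = 982769.11 − 983043.53 = -274.42 mGal over Δh = 1630.8 − 393.3 = 1237.5 m
Equal Bouguer anomalies ⇒ Δg_obs + (0.3086 − 0.04193ρ)·Δh = 0
0.3086 − 0.04193ρ = −Δg_obs/Δh = 0.22175
ρ = (0.3086 − 0.22175) / 0.04193 = 2.07 g/cm³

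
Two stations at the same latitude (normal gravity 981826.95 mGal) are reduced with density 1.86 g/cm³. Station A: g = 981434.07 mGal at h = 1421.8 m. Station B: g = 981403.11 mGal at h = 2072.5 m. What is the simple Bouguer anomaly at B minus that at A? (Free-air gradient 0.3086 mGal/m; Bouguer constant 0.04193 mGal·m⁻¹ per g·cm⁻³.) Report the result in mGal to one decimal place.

Δg_SB(A) = 981434.07 − 981826.95 + 0.3086×1421.8 − 0.04193×1.86×1421.8 = -65.00 mGal
Δg_SB(B) = 981403.11 − 981826.95 + 0.3086×2072.5 − 0.04193×1.86×2072.5 = 54.10 mGal
Difference = 54.10 − (-65.00) = 119.10 mGal

119.1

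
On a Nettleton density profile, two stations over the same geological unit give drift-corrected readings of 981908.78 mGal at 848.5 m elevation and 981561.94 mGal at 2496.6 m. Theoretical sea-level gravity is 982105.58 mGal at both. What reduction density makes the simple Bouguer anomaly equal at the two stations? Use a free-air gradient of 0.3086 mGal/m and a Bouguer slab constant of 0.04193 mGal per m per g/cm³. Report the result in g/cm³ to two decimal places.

Δg_obs = 981561.94 − 981908.78 = -346.84 mGal over Δh = 2496.6 − 848.5 = 1648.1 m
Equal Bouguer anomalies ⇒ Δg_obs + (0.3086 − 0.04193ρ)·Δh = 0
0.3086 − 0.04193ρ = −Δg_obs/Δh = 0.21045
ρ = (0.3086 − 0.21045) / 0.04193 = 2.34 g/cm³

2.34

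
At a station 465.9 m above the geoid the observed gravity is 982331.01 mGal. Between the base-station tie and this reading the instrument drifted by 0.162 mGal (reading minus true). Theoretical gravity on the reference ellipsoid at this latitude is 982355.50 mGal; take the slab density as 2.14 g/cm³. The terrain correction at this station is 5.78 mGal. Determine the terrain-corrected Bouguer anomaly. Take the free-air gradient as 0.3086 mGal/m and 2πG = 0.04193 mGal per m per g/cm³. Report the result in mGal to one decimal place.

83.1

Drift-corrected reading = 982331.01 − (0.162) = 982330.848 mGal
Free-air correction = 0.3086 × 465.9 = 143.78 mGal
Free-air anomaly = 982330.848 − 982355.50 + (143.78) = 119.128 mGal
Bouguer slab correction = 0.04193 × 2.14 × 465.9 = 41.81 mGal
Simple Bouguer anomaly = 119.128 − (41.81) = 77.318 mGal
Complete Bouguer anomaly = 77.318 + 5.78 = 83.098 mGal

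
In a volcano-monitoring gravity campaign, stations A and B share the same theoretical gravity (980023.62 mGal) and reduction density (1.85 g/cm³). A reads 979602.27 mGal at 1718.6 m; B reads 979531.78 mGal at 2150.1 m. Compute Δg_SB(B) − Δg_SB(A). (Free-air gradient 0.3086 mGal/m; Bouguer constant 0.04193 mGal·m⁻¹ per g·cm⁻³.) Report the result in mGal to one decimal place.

29.2

Δg_SB(A) = 979602.27 − 980023.62 + 0.3086×1718.6 − 0.04193×1.85×1718.6 = -24.30 mGal
Δg_SB(B) = 979531.78 − 980023.62 + 0.3086×2150.1 − 0.04193×1.85×2150.1 = 4.90 mGal
Difference = 4.90 − (-24.30) = 29.20 mGal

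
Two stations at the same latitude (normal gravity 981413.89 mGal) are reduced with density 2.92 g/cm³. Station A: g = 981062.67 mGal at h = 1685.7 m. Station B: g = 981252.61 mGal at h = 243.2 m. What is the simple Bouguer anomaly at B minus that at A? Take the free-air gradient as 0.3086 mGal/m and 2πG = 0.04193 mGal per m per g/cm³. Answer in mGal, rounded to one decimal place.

Δg_SB(A) = 981062.67 − 981413.89 + 0.3086×1685.7 − 0.04193×2.92×1685.7 = -37.40 mGal
Δg_SB(B) = 981252.61 − 981413.89 + 0.3086×243.2 − 0.04193×2.92×243.2 = -116.00 mGal
Difference = -116.00 − (-37.40) = -78.60 mGal

-78.6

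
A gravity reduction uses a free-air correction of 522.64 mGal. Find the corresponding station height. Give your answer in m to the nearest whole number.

h = 522.64 / 0.3086 = 1693.58 m

1694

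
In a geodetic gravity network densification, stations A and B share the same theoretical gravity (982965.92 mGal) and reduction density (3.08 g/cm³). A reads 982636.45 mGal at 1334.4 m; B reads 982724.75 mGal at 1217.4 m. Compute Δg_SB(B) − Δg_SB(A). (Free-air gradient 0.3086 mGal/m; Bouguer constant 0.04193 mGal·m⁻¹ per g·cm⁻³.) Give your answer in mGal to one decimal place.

67.3

Δg_SB(A) = 982636.45 − 982965.92 + 0.3086×1334.4 − 0.04193×3.08×1334.4 = -90.00 mGal
Δg_SB(B) = 982724.75 − 982965.92 + 0.3086×1217.4 − 0.04193×3.08×1217.4 = -22.70 mGal
Difference = -22.70 − (-90.00) = 67.30 mGal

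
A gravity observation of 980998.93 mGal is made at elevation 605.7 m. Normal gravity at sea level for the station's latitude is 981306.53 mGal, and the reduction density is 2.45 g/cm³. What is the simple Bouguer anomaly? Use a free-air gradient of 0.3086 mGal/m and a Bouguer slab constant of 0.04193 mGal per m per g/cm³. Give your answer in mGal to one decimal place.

Free-air correction = 0.3086 × 605.7 = 186.92 mGal
Free-air anomaly = 980998.93 − 981306.53 + (186.92) = -120.68 mGal
Bouguer slab correction = 0.04193 × 2.45 × 605.7 = 62.22 mGal
Simple Bouguer anomaly = -120.68 − (62.22) = -182.90 mGal

-182.9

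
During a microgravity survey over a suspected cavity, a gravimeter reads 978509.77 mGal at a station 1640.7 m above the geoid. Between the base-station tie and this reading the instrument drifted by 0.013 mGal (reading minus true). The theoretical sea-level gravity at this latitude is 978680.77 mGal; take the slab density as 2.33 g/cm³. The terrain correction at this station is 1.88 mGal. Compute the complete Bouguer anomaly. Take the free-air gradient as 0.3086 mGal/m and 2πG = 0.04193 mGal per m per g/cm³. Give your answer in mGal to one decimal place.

Drift-corrected reading = 978509.77 − (0.013) = 978509.757 mGal
Free-air correction = 0.3086 × 1640.7 = 506.32 mGal
Free-air anomaly = 978509.757 − 978680.77 + (506.32) = 335.307 mGal
Bouguer slab correction = 0.04193 × 2.33 × 1640.7 = 160.29 mGal
Simple Bouguer anomaly = 335.307 − (160.29) = 175.017 mGal
Complete Bouguer anomaly = 175.017 + 1.88 = 176.897 mGal

176.9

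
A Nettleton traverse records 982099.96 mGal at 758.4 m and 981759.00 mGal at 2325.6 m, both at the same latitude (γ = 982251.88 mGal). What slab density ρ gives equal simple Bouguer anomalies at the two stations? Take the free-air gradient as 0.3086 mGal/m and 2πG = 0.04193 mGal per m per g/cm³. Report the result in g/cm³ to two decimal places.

2.17

Δg_obs = 981759.00 − 982099.96 = -340.96 mGal over Δh = 2325.6 − 758.4 = 1567.2 m
Equal Bouguer anomalies ⇒ Δg_obs + (0.3086 − 0.04193ρ)·Δh = 0
0.3086 − 0.04193ρ = −Δg_obs/Δh = 0.21756
ρ = (0.3086 − 0.21756) / 0.04193 = 2.17 g/cm³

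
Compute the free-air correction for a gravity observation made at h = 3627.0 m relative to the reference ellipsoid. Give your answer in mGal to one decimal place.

Free-air correction = 0.3086 × 3627.0 = 1119.3 mGal

1119.3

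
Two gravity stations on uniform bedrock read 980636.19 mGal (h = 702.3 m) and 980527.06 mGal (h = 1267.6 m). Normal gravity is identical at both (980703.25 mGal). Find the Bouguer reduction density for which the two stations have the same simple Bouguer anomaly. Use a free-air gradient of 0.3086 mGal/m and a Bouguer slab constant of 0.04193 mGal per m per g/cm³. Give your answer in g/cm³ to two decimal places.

Δg_obs = 980527.06 − 980636.19 = -109.13 mGal over Δh = 1267.6 − 702.3 = 565.3 m
Equal Bouguer anomalies ⇒ Δg_obs + (0.3086 − 0.04193ρ)·Δh = 0
0.3086 − 0.04193ρ = −Δg_obs/Δh = 0.19305
ρ = (0.3086 − 0.19305) / 0.04193 = 2.76 g/cm³

2.76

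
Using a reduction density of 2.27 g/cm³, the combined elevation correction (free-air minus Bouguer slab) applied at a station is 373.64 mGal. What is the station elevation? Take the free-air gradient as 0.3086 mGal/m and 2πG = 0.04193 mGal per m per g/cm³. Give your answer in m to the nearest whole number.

1751

Combined gradient = 0.3086 − 0.04193 × 2.27 = 0.2134189 mGal/m
h = 373.64 / 0.2134189 = 1750.74 m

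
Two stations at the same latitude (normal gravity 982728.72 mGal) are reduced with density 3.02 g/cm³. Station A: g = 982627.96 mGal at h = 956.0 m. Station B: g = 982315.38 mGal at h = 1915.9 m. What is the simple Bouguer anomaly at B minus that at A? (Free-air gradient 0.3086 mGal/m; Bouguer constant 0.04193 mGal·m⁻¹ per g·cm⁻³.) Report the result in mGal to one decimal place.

Δg_SB(A) = 982627.96 − 982728.72 + 0.3086×956.0 − 0.04193×3.02×956.0 = 73.20 mGal
Δg_SB(B) = 982315.38 − 982728.72 + 0.3086×1915.9 − 0.04193×3.02×1915.9 = -64.70 mGal
Difference = -64.70 − (73.20) = -137.90 mGal

-137.9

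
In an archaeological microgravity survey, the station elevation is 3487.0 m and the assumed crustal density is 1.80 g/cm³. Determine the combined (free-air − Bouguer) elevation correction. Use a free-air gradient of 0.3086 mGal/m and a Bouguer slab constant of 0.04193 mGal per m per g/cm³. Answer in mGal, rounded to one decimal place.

812.9

Combined gradient = 0.3086 − 0.04193 × 1.80 = 0.2331260 mGal/m
Combined elevation correction = 0.2331260 × 3487.0 = 812.9 mGal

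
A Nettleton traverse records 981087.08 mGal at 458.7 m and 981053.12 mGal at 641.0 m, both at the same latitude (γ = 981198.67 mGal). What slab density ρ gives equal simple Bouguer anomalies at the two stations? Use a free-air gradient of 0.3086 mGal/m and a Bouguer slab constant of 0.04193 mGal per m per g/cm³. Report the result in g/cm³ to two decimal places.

Δg_obs = 981053.12 − 981087.08 = -33.96 mGal over Δh = 641.0 − 458.7 = 182.3 m
Equal Bouguer anomalies ⇒ Δg_obs + (0.3086 − 0.04193ρ)·Δh = 0
0.3086 − 0.04193ρ = −Δg_obs/Δh = 0.18629
ρ = (0.3086 − 0.18629) / 0.04193 = 2.92 g/cm³

2.92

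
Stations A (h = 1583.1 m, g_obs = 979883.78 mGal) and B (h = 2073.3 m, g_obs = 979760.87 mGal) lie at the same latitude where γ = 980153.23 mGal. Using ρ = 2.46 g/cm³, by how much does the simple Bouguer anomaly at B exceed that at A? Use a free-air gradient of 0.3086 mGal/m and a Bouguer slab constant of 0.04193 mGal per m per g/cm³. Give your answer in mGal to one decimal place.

-22.2

Δg_SB(A) = 979883.78 − 980153.23 + 0.3086×1583.1 − 0.04193×2.46×1583.1 = 55.80 mGal
Δg_SB(B) = 979760.87 − 980153.23 + 0.3086×2073.3 − 0.04193×2.46×2073.3 = 33.60 mGal
Difference = 33.60 − (55.80) = -22.20 mGal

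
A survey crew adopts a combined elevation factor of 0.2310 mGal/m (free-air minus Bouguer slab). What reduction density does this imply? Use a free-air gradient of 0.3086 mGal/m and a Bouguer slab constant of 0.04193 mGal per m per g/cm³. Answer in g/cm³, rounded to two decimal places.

1.85

0.2310 = 0.3086 − 0.04193 × ρ
ρ = (0.3086 − 0.2310) / 0.04193 = 1.85 g/cm³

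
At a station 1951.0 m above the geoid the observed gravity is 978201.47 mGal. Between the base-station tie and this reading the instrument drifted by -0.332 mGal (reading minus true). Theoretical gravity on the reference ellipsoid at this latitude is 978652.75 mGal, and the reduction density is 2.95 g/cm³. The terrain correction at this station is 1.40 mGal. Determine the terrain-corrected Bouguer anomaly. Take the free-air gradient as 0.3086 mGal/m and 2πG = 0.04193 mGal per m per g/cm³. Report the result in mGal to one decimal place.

Drift-corrected reading = 978201.47 − (-0.332) = 978201.802 mGal
Free-air correction = 0.3086 × 1951.0 = 602.08 mGal
Free-air anomaly = 978201.802 − 978652.75 + (602.08) = 151.132 mGal
Bouguer slab correction = 0.04193 × 2.95 × 1951.0 = 241.33 mGal
Simple Bouguer anomaly = 151.132 − (241.33) = -90.198 mGal
Complete Bouguer anomaly = -90.198 + 1.40 = -88.798 mGal

-88.8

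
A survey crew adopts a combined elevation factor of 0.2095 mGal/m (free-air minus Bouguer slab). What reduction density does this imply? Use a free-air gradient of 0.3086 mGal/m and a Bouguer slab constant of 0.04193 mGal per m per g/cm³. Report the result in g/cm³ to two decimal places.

0.2095 = 0.3086 − 0.04193 × ρ
ρ = (0.3086 − 0.2095) / 0.04193 = 2.36 g/cm³

2.36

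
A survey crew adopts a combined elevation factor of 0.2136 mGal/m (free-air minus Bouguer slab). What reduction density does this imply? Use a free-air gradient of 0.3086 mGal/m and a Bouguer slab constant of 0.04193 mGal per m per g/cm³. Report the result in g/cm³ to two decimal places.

0.2136 = 0.3086 − 0.04193 × ρ
ρ = (0.3086 − 0.2136) / 0.04193 = 2.27 g/cm³

2.27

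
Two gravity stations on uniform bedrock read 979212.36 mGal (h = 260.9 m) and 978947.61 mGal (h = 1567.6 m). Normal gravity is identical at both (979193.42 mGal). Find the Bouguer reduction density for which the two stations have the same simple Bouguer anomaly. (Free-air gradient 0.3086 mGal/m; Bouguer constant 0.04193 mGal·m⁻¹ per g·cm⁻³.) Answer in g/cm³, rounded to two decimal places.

2.53

Δg_obs = 978947.61 − 979212.36 = -264.75 mGal over Δh = 1567.6 − 260.9 = 1306.7 m
Equal Bouguer anomalies ⇒ Δg_obs + (0.3086 − 0.04193ρ)·Δh = 0
0.3086 − 0.04193ρ = −Δg_obs/Δh = 0.20261
ρ = (0.3086 − 0.20261) / 0.04193 = 2.53 g/cm³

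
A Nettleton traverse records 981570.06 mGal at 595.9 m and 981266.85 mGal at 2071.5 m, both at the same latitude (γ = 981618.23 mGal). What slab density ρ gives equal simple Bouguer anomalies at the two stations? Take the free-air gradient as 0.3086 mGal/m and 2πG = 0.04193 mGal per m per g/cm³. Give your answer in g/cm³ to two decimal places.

Δg_obs = 981266.85 − 981570.06 = -303.21 mGal over Δh = 2071.5 − 595.9 = 1475.6 m
Equal Bouguer anomalies ⇒ Δg_obs + (0.3086 − 0.04193ρ)·Δh = 0
0.3086 − 0.04193ρ = −Δg_obs/Δh = 0.20548
ρ = (0.3086 − 0.20548) / 0.04193 = 2.46 g/cm³

2.46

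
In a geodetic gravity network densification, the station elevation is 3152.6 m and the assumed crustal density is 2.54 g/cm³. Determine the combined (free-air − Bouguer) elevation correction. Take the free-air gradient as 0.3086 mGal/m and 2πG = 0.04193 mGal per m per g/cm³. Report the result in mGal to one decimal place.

637.1

Combined gradient = 0.3086 − 0.04193 × 2.54 = 0.2020978 mGal/m
Combined elevation correction = 0.2020978 × 3152.6 = 637.1 mGal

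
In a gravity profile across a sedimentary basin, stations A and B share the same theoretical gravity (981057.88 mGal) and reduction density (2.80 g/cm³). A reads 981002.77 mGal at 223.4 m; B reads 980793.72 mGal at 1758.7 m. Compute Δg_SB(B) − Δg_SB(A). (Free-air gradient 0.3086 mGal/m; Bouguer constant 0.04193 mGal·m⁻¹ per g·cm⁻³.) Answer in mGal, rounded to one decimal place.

Δg_SB(A) = 981002.77 − 981057.88 + 0.3086×223.4 − 0.04193×2.80×223.4 = -12.40 mGal
Δg_SB(B) = 980793.72 − 981057.88 + 0.3086×1758.7 − 0.04193×2.80×1758.7 = 72.10 mGal
Difference = 72.10 − (-12.40) = 84.50 mGal

84.5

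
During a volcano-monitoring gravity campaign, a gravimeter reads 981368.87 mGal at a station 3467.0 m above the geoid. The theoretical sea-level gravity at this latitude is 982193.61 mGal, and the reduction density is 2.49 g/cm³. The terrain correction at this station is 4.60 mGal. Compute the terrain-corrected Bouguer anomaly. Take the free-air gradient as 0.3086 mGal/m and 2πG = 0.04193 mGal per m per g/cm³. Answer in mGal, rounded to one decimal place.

Free-air correction = 0.3086 × 3467.0 = 1069.92 mGal
Free-air anomaly = 981368.87 − 982193.61 + (1069.92) = 245.18 mGal
Bouguer slab correction = 0.04193 × 2.49 × 3467.0 = 361.97 mGal
Simple Bouguer anomaly = 245.18 − (361.97) = -116.79 mGal
Complete Bouguer anomaly = -116.79 + 4.60 = -112.19 mGal

-112.2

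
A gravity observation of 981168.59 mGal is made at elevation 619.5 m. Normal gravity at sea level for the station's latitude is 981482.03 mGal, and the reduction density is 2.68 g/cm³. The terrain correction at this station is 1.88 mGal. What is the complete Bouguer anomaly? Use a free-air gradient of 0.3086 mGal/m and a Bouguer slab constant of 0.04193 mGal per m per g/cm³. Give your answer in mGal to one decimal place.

Free-air correction = 0.3086 × 619.5 = 191.18 mGal
Free-air anomaly = 981168.59 − 981482.03 + (191.18) = -122.26 mGal
Bouguer slab correction = 0.04193 × 2.68 × 619.5 = 69.61 mGal
Simple Bouguer anomaly = -122.26 − (69.61) = -191.87 mGal
Complete Bouguer anomaly = -191.87 + 1.88 = -189.99 mGal

-190.0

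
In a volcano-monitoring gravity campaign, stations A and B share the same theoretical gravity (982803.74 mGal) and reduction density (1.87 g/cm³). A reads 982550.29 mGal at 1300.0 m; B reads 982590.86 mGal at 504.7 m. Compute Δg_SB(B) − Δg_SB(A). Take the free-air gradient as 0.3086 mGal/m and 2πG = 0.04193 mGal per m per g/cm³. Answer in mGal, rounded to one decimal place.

-142.5

Δg_SB(A) = 982550.29 − 982803.74 + 0.3086×1300.0 − 0.04193×1.87×1300.0 = 45.80 mGal
Δg_SB(B) = 982590.86 − 982803.74 + 0.3086×504.7 − 0.04193×1.87×504.7 = -96.70 mGal
Difference = -96.70 − (45.80) = -142.50 mGal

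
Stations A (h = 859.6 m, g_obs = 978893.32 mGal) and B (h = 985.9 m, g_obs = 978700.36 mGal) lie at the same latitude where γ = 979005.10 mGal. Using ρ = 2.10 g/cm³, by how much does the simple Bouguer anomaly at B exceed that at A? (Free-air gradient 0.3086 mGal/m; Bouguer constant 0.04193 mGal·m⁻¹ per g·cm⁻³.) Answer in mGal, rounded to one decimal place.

Δg_SB(A) = 978893.32 − 979005.10 + 0.3086×859.6 − 0.04193×2.10×859.6 = 77.80 mGal
Δg_SB(B) = 978700.36 − 979005.10 + 0.3086×985.9 − 0.04193×2.10×985.9 = -87.30 mGal
Difference = -87.30 − (77.80) = -165.10 mGal

-165.1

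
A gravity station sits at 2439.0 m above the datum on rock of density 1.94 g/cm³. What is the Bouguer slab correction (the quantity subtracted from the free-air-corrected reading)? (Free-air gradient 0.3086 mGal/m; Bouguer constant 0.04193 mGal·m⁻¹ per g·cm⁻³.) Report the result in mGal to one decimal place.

198.4

Bouguer slab correction = 0.04193 × 1.94 × 2439.0 = 198.4 mGal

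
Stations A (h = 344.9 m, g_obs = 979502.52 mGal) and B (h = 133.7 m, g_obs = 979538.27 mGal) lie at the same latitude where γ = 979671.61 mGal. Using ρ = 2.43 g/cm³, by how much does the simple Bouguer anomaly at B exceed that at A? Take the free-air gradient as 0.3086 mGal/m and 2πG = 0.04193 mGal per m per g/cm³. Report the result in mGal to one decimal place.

Δg_SB(A) = 979502.52 − 979671.61 + 0.3086×344.9 − 0.04193×2.43×344.9 = -97.80 mGal
Δg_SB(B) = 979538.27 − 979671.61 + 0.3086×133.7 − 0.04193×2.43×133.7 = -105.70 mGal
Difference = -105.70 − (-97.80) = -7.90 mGal

-7.9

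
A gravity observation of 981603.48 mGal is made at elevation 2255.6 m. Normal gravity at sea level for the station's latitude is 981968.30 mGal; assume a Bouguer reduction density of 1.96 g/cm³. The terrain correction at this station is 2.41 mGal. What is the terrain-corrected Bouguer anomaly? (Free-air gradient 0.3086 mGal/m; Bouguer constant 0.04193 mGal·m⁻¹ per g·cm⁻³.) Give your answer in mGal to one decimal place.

148.3

Free-air correction = 0.3086 × 2255.6 = 696.08 mGal
Free-air anomaly = 981603.48 − 981968.30 + (696.08) = 331.26 mGal
Bouguer slab correction = 0.04193 × 1.96 × 2255.6 = 185.37 mGal
Simple Bouguer anomaly = 331.26 − (185.37) = 145.89 mGal
Complete Bouguer anomaly = 145.89 + 2.41 = 148.30 mGal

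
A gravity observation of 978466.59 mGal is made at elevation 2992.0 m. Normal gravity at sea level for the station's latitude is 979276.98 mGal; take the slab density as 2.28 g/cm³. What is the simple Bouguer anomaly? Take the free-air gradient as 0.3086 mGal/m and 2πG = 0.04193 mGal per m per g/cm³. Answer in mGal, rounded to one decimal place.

Free-air correction = 0.3086 × 2992.0 = 923.33 mGal
Free-air anomaly = 978466.59 − 979276.98 + (923.33) = 112.94 mGal
Bouguer slab correction = 0.04193 × 2.28 × 2992.0 = 286.04 mGal
Simple Bouguer anomaly = 112.94 − (286.04) = -173.10 mGal

-173.1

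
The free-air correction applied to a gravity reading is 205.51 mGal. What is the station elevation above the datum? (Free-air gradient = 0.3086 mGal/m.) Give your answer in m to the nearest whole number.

666

h = 205.51 / 0.3086 = 665.94 m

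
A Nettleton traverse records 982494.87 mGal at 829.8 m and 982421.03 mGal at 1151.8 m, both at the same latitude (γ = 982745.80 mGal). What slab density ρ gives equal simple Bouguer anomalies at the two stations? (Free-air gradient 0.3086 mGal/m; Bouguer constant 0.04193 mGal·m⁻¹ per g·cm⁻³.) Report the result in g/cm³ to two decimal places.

Δg_obs = 982421.03 − 982494.87 = -73.84 mGal over Δh = 1151.8 − 829.8 = 322.0 m
Equal Bouguer anomalies ⇒ Δg_obs + (0.3086 − 0.04193ρ)·Δh = 0
0.3086 − 0.04193ρ = −Δg_obs/Δh = 0.22932
ρ = (0.3086 − 0.22932) / 0.04193 = 1.89 g/cm³

1.89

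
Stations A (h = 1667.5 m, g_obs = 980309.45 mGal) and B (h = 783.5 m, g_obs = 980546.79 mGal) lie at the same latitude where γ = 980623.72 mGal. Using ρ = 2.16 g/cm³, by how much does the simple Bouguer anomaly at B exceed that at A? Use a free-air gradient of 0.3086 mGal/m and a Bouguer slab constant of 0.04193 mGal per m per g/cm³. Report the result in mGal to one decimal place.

44.6

Δg_SB(A) = 980309.45 − 980623.72 + 0.3086×1667.5 − 0.04193×2.16×1667.5 = 49.30 mGal
Δg_SB(B) = 980546.79 − 980623.72 + 0.3086×783.5 − 0.04193×2.16×783.5 = 93.90 mGal
Difference = 93.90 − (49.30) = 44.60 mGal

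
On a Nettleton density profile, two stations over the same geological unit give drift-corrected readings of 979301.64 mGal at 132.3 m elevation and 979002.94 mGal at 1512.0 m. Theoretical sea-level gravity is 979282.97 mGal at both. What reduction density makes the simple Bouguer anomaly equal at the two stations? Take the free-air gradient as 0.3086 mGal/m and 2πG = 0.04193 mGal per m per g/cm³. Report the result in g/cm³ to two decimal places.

Δg_obs = 979002.94 − 979301.64 = -298.70 mGal over Δh = 1512.0 − 132.3 = 1379.7 m
Equal Bouguer anomalies ⇒ Δg_obs + (0.3086 − 0.04193ρ)·Δh = 0
0.3086 − 0.04193ρ = −Δg_obs/Δh = 0.21650
ρ = (0.3086 − 0.21650) / 0.04193 = 2.20 g/cm³

2.20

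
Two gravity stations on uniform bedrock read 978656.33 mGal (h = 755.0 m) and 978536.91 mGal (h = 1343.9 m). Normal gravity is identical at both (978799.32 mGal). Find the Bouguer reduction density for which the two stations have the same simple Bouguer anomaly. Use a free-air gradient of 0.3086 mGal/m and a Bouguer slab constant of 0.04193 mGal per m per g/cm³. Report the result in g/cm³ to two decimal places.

2.52

Δg_obs = 978536.91 − 978656.33 = -119.42 mGal over Δh = 1343.9 − 755.0 = 588.9 m
Equal Bouguer anomalies ⇒ Δg_obs + (0.3086 − 0.04193ρ)·Δh = 0
0.3086 − 0.04193ρ = −Δg_obs/Δh = 0.20278
ρ = (0.3086 − 0.20278) / 0.04193 = 2.52 g/cm³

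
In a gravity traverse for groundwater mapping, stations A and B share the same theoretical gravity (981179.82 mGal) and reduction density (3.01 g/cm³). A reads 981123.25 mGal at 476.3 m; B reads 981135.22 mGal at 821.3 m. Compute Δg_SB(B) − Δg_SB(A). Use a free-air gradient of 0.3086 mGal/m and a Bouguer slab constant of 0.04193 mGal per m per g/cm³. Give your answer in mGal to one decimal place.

Δg_SB(A) = 981123.25 − 981179.82 + 0.3086×476.3 − 0.04193×3.01×476.3 = 30.30 mGal
Δg_SB(B) = 981135.22 − 981179.82 + 0.3086×821.3 − 0.04193×3.01×821.3 = 105.20 mGal
Difference = 105.20 − (30.30) = 74.90 mGal

74.9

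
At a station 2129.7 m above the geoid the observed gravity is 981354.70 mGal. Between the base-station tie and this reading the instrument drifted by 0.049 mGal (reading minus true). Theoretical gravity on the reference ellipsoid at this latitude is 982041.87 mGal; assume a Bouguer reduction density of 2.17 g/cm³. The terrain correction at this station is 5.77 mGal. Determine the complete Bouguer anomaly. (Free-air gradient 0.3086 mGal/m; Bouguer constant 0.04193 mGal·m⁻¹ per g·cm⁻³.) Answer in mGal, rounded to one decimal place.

-218.0

Drift-corrected reading = 981354.70 − (0.049) = 981354.651 mGal
Free-air correction = 0.3086 × 2129.7 = 657.23 mGal
Free-air anomaly = 981354.651 − 982041.87 + (657.23) = -29.989 mGal
Bouguer slab correction = 0.04193 × 2.17 × 2129.7 = 193.78 mGal
Simple Bouguer anomaly = -29.989 − (193.78) = -223.769 mGal
Complete Bouguer anomaly = -223.769 + 5.77 = -217.999 mGal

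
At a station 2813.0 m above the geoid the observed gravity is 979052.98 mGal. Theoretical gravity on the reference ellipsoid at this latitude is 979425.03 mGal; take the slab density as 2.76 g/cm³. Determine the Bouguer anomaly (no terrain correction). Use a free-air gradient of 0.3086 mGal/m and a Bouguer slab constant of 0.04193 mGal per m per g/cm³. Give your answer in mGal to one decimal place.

170.5

Free-air correction = 0.3086 × 2813.0 = 868.09 mGal
Free-air anomaly = 979052.98 − 979425.03 + (868.09) = 496.04 mGal
Bouguer slab correction = 0.04193 × 2.76 × 2813.0 = 325.54 mGal
Simple Bouguer anomaly = 496.04 − (325.54) = 170.50 mGal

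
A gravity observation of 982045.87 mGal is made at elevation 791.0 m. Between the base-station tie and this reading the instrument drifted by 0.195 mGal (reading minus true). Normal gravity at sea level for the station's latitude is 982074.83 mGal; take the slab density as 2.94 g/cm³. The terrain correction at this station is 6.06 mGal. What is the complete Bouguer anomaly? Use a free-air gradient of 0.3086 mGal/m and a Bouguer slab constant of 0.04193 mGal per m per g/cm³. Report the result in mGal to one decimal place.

Drift-corrected reading = 982045.87 − (0.195) = 982045.675 mGal
Free-air correction = 0.3086 × 791.0 = 244.10 mGal
Free-air anomaly = 982045.675 − 982074.83 + (244.10) = 214.945 mGal
Bouguer slab correction = 0.04193 × 2.94 × 791.0 = 97.51 mGal
Simple Bouguer anomaly = 214.945 − (97.51) = 117.435 mGal
Complete Bouguer anomaly = 117.435 + 6.06 = 123.495 mGal

123.5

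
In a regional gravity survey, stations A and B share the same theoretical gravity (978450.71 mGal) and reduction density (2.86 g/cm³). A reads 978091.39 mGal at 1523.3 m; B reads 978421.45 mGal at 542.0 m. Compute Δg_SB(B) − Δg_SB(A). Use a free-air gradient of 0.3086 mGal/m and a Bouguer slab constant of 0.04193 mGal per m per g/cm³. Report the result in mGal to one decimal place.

144.9

Δg_SB(A) = 978091.39 − 978450.71 + 0.3086×1523.3 − 0.04193×2.86×1523.3 = -71.90 mGal
Δg_SB(B) = 978421.45 − 978450.71 + 0.3086×542.0 − 0.04193×2.86×542.0 = 73.00 mGal
Difference = 73.00 − (-71.90) = 144.90 mGal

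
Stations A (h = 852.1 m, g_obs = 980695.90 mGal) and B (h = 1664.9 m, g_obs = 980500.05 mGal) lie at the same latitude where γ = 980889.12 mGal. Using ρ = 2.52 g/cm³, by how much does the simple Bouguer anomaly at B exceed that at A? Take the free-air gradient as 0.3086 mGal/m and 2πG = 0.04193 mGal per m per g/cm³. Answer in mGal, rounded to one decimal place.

Δg_SB(A) = 980695.90 − 980889.12 + 0.3086×852.1 − 0.04193×2.52×852.1 = -20.30 mGal
Δg_SB(B) = 980500.05 − 980889.12 + 0.3086×1664.9 − 0.04193×2.52×1664.9 = -51.20 mGal
Difference = -51.20 − (-20.30) = -30.90 mGal

-30.9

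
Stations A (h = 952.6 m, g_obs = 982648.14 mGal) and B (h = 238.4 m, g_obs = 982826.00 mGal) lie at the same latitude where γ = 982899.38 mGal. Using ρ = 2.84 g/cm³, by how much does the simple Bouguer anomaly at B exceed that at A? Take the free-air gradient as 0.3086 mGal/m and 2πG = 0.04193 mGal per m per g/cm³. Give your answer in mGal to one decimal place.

42.5

Δg_SB(A) = 982648.14 − 982899.38 + 0.3086×952.6 − 0.04193×2.84×952.6 = -70.70 mGal
Δg_SB(B) = 982826.00 − 982899.38 + 0.3086×238.4 − 0.04193×2.84×238.4 = -28.20 mGal
Difference = -28.20 − (-70.70) = 42.50 mGal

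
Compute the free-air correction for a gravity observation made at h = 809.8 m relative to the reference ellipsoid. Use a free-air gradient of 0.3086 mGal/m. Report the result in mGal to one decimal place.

249.9

Free-air correction = 0.3086 × 809.8 = 249.9 mGal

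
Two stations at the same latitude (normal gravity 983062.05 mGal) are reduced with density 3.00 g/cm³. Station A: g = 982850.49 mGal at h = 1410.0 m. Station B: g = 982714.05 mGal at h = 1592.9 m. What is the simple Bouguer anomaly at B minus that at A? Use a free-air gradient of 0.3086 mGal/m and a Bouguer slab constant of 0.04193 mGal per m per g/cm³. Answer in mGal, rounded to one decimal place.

-103.0

Δg_SB(A) = 982850.49 − 983062.05 + 0.3086×1410.0 − 0.04193×3.00×1410.0 = 46.20 mGal
Δg_SB(B) = 982714.05 − 983062.05 + 0.3086×1592.9 − 0.04193×3.00×1592.9 = -56.80 mGal
Difference = -56.80 − (46.20) = -103.00 mGal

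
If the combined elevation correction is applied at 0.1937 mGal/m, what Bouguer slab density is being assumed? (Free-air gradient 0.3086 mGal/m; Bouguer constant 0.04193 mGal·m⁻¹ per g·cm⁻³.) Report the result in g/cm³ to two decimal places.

0.1937 = 0.3086 − 0.04193 × ρ
ρ = (0.3086 − 0.1937) / 0.04193 = 2.74 g/cm³

2.74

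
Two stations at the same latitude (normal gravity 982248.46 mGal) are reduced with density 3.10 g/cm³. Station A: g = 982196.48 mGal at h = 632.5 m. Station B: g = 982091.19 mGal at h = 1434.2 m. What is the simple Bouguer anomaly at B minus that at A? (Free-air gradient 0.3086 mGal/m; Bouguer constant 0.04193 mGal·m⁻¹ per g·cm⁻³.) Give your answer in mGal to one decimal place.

Δg_SB(A) = 982196.48 − 982248.46 + 0.3086×632.5 − 0.04193×3.10×632.5 = 61.00 mGal
Δg_SB(B) = 982091.19 − 982248.46 + 0.3086×1434.2 − 0.04193×3.10×1434.2 = 98.90 mGal
Difference = 98.90 − (61.00) = 37.90 mGal

37.9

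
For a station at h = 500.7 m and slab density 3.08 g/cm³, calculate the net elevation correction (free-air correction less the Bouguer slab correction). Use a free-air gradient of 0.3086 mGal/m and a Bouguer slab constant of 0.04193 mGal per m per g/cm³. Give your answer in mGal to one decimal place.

Combined gradient = 0.3086 − 0.04193 × 3.08 = 0.1794556 mGal/m
Combined elevation correction = 0.1794556 × 500.7 = 89.9 mGal

89.9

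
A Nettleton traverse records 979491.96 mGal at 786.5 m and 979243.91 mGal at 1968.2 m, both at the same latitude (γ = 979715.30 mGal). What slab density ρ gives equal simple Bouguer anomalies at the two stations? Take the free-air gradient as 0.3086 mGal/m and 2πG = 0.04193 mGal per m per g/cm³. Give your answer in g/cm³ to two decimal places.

Δg_obs = 979243.91 − 979491.96 = -248.05 mGal over Δh = 1968.2 − 786.5 = 1181.7 m
Equal Bouguer anomalies ⇒ Δg_obs + (0.3086 − 0.04193ρ)·Δh = 0
0.3086 − 0.04193ρ = −Δg_obs/Δh = 0.20991
ρ = (0.3086 − 0.20991) / 0.04193 = 2.35 g/cm³

2.35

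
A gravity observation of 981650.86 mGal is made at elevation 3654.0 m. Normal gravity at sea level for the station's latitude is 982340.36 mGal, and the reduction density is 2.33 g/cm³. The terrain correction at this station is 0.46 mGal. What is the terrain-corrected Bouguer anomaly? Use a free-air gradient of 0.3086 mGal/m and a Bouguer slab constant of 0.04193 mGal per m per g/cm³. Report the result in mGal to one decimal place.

81.6

Free-air correction = 0.3086 × 3654.0 = 1127.62 mGal
Free-air anomaly = 981650.86 − 982340.36 + (1127.62) = 438.12 mGal
Bouguer slab correction = 0.04193 × 2.33 × 3654.0 = 356.98 mGal
Simple Bouguer anomaly = 438.12 − (356.98) = 81.14 mGal
Complete Bouguer anomaly = 81.14 + 0.46 = 81.60 mGal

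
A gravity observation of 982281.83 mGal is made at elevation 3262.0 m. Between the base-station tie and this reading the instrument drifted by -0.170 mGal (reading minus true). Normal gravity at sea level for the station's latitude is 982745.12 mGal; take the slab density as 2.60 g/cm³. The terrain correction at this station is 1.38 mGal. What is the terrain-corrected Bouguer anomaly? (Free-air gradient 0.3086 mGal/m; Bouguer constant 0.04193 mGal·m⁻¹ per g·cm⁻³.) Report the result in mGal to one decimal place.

189.3

Drift-corrected reading = 982281.83 − (-0.170) = 982282.000 mGal
Free-air correction = 0.3086 × 3262.0 = 1006.65 mGal
Free-air anomaly = 982282.000 − 982745.12 + (1006.65) = 543.530 mGal
Bouguer slab correction = 0.04193 × 2.60 × 3262.0 = 355.62 mGal
Simple Bouguer anomaly = 543.530 − (355.62) = 187.910 mGal
Complete Bouguer anomaly = 187.910 + 1.38 = 189.290 mGal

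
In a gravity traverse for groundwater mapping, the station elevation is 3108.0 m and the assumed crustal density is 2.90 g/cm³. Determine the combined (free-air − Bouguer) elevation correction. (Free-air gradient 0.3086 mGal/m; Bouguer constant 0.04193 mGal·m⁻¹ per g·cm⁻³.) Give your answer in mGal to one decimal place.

Combined gradient = 0.3086 − 0.04193 × 2.90 = 0.1870030 mGal/m
Combined elevation correction = 0.1870030 × 3108.0 = 581.2 mGal

581.2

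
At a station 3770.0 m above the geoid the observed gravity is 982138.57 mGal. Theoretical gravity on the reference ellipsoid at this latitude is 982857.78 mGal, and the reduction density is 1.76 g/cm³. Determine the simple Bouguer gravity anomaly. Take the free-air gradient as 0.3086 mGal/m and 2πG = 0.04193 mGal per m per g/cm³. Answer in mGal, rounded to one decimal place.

166.0

Free-air correction = 0.3086 × 3770.0 = 1163.42 mGal
Free-air anomaly = 982138.57 − 982857.78 + (1163.42) = 444.21 mGal
Bouguer slab correction = 0.04193 × 1.76 × 3770.0 = 278.21 mGal
Simple Bouguer anomaly = 444.21 − (278.21) = 166.00 mGal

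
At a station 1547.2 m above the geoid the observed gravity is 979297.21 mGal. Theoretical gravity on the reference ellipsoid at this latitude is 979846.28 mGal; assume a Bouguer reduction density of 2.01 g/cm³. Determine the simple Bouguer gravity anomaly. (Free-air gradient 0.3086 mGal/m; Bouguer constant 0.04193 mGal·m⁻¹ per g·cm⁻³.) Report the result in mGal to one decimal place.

-202.0

Free-air correction = 0.3086 × 1547.2 = 477.47 mGal
Free-air anomaly = 979297.21 − 979846.28 + (477.47) = -71.60 mGal
Bouguer slab correction = 0.04193 × 2.01 × 1547.2 = 130.40 mGal
Simple Bouguer anomaly = -71.60 − (130.40) = -202.00 mGal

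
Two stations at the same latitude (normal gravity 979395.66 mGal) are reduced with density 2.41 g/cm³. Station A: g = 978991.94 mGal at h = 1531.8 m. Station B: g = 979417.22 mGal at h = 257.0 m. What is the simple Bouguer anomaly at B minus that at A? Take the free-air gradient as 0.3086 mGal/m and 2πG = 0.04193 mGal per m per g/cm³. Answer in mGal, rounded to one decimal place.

160.7

Δg_SB(A) = 978991.94 − 979395.66 + 0.3086×1531.8 − 0.04193×2.41×1531.8 = -85.80 mGal
Δg_SB(B) = 979417.22 − 979395.66 + 0.3086×257.0 − 0.04193×2.41×257.0 = 74.90 mGal
Difference = 74.90 − (-85.80) = 160.70 mGal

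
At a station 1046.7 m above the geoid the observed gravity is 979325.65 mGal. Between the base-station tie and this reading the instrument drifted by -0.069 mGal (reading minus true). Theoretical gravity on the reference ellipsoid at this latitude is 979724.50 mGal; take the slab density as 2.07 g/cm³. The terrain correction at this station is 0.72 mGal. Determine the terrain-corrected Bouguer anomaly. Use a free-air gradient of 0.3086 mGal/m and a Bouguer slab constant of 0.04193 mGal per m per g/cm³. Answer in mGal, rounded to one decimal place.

Drift-corrected reading = 979325.65 − (-0.069) = 979325.719 mGal
Free-air correction = 0.3086 × 1046.7 = 323.01 mGal
Free-air anomaly = 979325.719 − 979724.50 + (323.01) = -75.771 mGal
Bouguer slab correction = 0.04193 × 2.07 × 1046.7 = 90.85 mGal
Simple Bouguer anomaly = -75.771 − (90.85) = -166.621 mGal
Complete Bouguer anomaly = -166.621 + 0.72 = -165.901 mGal

-165.9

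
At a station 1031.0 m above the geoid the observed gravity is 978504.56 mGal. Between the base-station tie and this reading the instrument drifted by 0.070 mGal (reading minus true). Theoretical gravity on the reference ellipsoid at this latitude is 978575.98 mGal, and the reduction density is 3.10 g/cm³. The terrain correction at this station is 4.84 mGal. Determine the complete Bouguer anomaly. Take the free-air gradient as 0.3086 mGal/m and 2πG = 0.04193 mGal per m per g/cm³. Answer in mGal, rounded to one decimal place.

117.5

Drift-corrected reading = 978504.56 − (0.070) = 978504.490 mGal
Free-air correction = 0.3086 × 1031.0 = 318.17 mGal
Free-air anomaly = 978504.490 − 978575.98 + (318.17) = 246.680 mGal
Bouguer slab correction = 0.04193 × 3.10 × 1031.0 = 134.01 mGal
Simple Bouguer anomaly = 246.680 − (134.01) = 112.670 mGal
Complete Bouguer anomaly = 112.670 + 4.84 = 117.510 mGal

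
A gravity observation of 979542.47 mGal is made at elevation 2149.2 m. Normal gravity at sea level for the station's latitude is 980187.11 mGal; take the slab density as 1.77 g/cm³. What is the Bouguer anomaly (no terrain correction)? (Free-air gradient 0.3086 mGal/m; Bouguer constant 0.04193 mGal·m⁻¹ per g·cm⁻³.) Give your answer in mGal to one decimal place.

Free-air correction = 0.3086 × 2149.2 = 663.24 mGal
Free-air anomaly = 979542.47 − 980187.11 + (663.24) = 18.60 mGal
Bouguer slab correction = 0.04193 × 1.77 × 2149.2 = 159.51 mGal
Simple Bouguer anomaly = 18.60 − (159.51) = -140.91 mGal

-140.9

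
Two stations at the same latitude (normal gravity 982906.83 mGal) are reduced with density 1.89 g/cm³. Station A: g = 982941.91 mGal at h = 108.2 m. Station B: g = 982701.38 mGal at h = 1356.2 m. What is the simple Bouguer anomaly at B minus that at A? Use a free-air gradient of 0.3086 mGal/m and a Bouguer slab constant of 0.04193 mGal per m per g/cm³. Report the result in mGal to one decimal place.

45.7

Δg_SB(A) = 982941.91 − 982906.83 + 0.3086×108.2 − 0.04193×1.89×108.2 = 59.90 mGal
Δg_SB(B) = 982701.38 − 982906.83 + 0.3086×1356.2 − 0.04193×1.89×1356.2 = 105.60 mGal
Difference = 105.60 − (59.90) = 45.70 mGal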